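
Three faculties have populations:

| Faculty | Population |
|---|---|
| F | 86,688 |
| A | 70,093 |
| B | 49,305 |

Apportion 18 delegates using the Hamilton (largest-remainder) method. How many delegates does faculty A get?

6

The standard divisor is 206086/18 ≈ 11449.222.
Standard quotas: F 7.5715, A 6.1221, B 4.3064.
Lower quotas: F 7, A 6, B 4 (sum 17, leaving 1 seat).
Remainders in descending order: F 0.5715, B 0.3064, A 0.1221.
The surplus seat goes to F.
A receives 6.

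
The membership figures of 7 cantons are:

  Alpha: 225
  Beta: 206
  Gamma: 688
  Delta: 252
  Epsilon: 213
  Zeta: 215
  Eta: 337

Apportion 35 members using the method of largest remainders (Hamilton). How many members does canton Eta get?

The standard divisor is 2136/35 ≈ 61.029.
Standard quotas: Alpha 3.687, Beta 3.375, Gamma 11.273, Delta 4.129, Epsilon 3.490, Zeta 3.523, Eta 5.522.
Lower quotas: Alpha 3, Beta 3, Gamma 11, Delta 4, Epsilon 3, Zeta 3, Eta 5 (sum 32, leaving 3 seats).
Remainders in descending order: Alpha 0.687, Zeta 0.523, Eta 0.522, Epsilon 0.490, Beta 0.375, Gamma 0.273, Delta 0.129.
The surplus seats go to Alpha, Zeta, Eta.
Eta receives 6.

6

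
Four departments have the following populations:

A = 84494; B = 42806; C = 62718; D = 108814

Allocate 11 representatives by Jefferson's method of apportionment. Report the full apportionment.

A 3, B 1, C 2, D 5

Standard divisor 298832/11 ≈ 27166.545; standard quotas: A 3.110, B 1.576, C 2.309, D 4.005.
Rounding down gives 3, 1, 2, 4 = 10 seats, so the divisor must be adjusted.
With modified divisor 21654.9: modified quotas A 3.902, B 1.977, C 2.896, D 5.025.
Rounding down: A 3, B 1, C 2, D 5 (total 11).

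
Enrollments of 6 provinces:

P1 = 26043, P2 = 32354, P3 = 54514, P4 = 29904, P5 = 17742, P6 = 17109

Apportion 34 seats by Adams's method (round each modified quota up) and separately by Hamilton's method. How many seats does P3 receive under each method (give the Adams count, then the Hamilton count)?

Adams: P1 5, P2 6, P3 10, P4 6, P5 4, P6 3.
Hamilton: P1 5, P2 6, P3 11, P4 6, P5 3, P6 3.
P3 gets 10 under Adams and 11 under Hamilton.

10 and 11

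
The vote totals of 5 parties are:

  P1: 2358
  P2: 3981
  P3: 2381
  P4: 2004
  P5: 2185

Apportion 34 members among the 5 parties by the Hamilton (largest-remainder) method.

P1: 6, P2: 11, P3: 6, P4: 5, P5: 6

The standard divisor is 12909/34 ≈ 379.676.
Standard quotas: P1 6.211, P2 10.485, P3 6.271, P4 5.278, P5 5.755.
Lower quotas: P1 6, P2 10, P3 6, P4 5, P5 5 (sum 32, leaving 2 seats).
Remainders in descending order: P5 0.755, P2 0.485, P4 0.278, P3 0.271, P1 0.211.
Largest remainders: P5, P2 receive the extra seats.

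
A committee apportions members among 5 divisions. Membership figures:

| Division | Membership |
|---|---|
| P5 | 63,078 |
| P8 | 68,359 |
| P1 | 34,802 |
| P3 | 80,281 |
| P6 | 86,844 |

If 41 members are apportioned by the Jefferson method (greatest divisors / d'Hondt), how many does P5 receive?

8

Standard divisor 333364/41 ≈ 8130.829; standard quotas: P5 7.758, P8 8.407, P1 4.280, P3 9.874, P6 10.681.
Rounding down gives 7, 8, 4, 9, 10 = 38 seats, so the divisor must be adjusted.
With modified divisor 7700: modified quotas P5 8.192, P8 8.878, P1 4.520, P3 10.426, P6 11.278.
Rounding down: P5 8, P8 8, P1 4, P3 10, P6 11 (total 41).
P5 receives 8.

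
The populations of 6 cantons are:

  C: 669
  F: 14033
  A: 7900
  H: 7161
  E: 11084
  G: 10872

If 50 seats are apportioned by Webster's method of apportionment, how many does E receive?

11

Standard divisor 51719/50 ≈ 1034.38; standard quotas: C 0.647, F 13.567, A 7.637, H 6.923, E 10.716, G 10.511.
Rounding to the nearest integer gives 1, 14, 8, 7, 11, 11 = 52 seats, so the divisor must be adjusted.
With modified divisor 1050: modified quotas C 0.637, F 13.365, A 7.524, H 6.820, E 10.556, G 10.354.
Rounding to the nearest integer: C 1, F 13, A 8, H 7, E 11, G 10 (total 50).
E receives 11.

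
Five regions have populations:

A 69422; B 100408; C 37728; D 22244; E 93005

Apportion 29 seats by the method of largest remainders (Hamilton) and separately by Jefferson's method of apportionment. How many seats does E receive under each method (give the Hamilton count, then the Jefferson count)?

Hamilton: A 6, B 9, C 4, D 2, E 8.
Jefferson: A 6, B 9, C 3, D 2, E 9.
E gets 8 under Hamilton and 9 under Jefferson.

8 and 9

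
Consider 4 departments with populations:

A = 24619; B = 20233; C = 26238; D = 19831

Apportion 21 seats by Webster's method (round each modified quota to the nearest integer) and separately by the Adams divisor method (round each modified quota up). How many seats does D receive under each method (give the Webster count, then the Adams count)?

4 and 5

Webster: A 6, B 5, C 6, D 4.
Adams: A 5, B 5, C 6, D 5.
D gets 4 under Webster and 5 under Adams.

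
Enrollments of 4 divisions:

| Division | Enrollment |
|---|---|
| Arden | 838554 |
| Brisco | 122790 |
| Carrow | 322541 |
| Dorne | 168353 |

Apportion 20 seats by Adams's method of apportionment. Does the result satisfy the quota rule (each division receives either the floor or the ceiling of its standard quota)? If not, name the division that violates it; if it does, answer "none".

none

Standard quotas: Arden 11.548, Brisco 1.691, Carrow 4.442, Dorne 2.319.
Adams allocation: Arden 11, Brisco 2, Carrow 4, Dorne 3.
Every allocation lies between the lower and upper quota.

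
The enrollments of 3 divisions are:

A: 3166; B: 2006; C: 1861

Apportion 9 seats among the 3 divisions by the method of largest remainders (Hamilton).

A=4; B=3; C=2

Standard divisor: 7033 ÷ 9 ≈ 781.444.
Standard quotas: A 4.051, B 2.567, C 2.381.
Lower quotas: A 4, B 2, C 2 (sum 8, leaving 1 seat).
Remainders in descending order: B 0.567, C 0.381, A 0.051.
Largest remainder: B receives the extra seat.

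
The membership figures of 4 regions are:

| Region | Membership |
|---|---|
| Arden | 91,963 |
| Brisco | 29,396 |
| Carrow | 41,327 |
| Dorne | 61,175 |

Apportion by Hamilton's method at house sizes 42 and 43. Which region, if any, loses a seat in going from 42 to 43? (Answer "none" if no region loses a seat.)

At 42 seats: Arden 17, Brisco 6, Carrow 8, Dorne 11.
At 43 seats: Arden 18, Brisco 5, Carrow 8, Dorne 12.
Brisco drops from 6 to 5.

Brisco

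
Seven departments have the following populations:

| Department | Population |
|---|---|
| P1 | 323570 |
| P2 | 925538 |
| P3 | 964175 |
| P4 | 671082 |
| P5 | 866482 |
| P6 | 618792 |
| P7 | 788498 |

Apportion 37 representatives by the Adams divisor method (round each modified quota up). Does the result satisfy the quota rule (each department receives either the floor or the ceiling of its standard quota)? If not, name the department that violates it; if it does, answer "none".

none

Standard quotas: P1 2.321, P2 6.639, P3 6.916, P4 4.814, P5 6.215, P6 4.439, P7 5.656.
Adams allocation: P1 3, P2 6, P3 7, P4 5, P5 6, P6 4, P7 6.
Every allocation lies between the lower and upper quota.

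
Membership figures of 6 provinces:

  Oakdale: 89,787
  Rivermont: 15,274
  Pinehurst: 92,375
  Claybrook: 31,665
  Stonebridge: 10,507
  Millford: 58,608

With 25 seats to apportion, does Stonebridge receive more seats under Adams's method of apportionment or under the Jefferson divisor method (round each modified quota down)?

Adams: Oakdale 7, Rivermont 2, Pinehurst 7, Claybrook 3, Stonebridge 1, Millford 5.
Jefferson: Oakdale 8, Rivermont 1, Pinehurst 8, Claybrook 3, Stonebridge 0, Millford 5.
Stonebridge gets 1 under Adams and 0 under Jefferson.

Adams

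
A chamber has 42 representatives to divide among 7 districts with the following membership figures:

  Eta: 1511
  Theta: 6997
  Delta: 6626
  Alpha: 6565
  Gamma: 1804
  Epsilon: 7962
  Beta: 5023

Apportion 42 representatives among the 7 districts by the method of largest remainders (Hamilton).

Eta 2; Theta 8; Delta 8; Alpha 7; Gamma 2; Epsilon 9; Beta 6

Total 36488; standard divisor 36488/42 ≈ 868.762.
Standard quotas: Eta 1.7393, Theta 8.0540, Delta 7.6269, Alpha 7.5567, Gamma 2.0765, Epsilon 9.1648, Beta 5.7818.
Lower quotas: Eta 1, Theta 8, Delta 7, Alpha 7, Gamma 2, Epsilon 9, Beta 5 (sum 39, leaving 3 seats).
Remainders in descending order: Beta 0.7818, Eta 0.7393, Delta 0.6269, Alpha 0.5567, Epsilon 0.1648, Gamma 0.0765, Theta 0.0540.
Largest remainders: Beta, Eta, Delta receive the extra seats.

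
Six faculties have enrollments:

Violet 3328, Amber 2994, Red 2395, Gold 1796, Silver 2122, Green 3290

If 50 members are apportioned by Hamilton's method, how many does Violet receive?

Total 15925; standard divisor 15925/50 ≈ 318.5.
Standard quotas: Violet 10.449, Amber 9.400, Red 7.520, Gold 5.639, Silver 6.662, Green 10.330.
Lower quotas: Violet 10, Amber 9, Red 7, Gold 5, Silver 6, Green 10 (sum 47, leaving 3 seats).
Remainders in descending order: Silver 0.662, Gold 0.639, Red 0.520, Violet 0.449, Amber 0.400, Green 0.330.
Largest remainders: Silver, Gold, Red receive the extra seats.
Violet receives 10.

10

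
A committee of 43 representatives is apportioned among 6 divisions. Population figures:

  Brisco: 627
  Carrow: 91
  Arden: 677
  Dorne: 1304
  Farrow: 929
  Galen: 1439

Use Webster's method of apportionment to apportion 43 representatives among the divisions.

Standard divisor 5067/43 ≈ 117.837; standard quotas: Brisco 5.321, Carrow 0.772, Arden 5.745, Dorne 11.066, Farrow 7.884, Galen 12.212.
Rounding to the nearest integer gives Brisco 5, Carrow 1, Arden 6, Dorne 11, Farrow 8, Galen 12 — total 43, matching the house size, so no adjustment is needed.

Brisco: 5, Carrow: 1, Arden: 6, Dorne: 11, Farrow: 8, Galen: 12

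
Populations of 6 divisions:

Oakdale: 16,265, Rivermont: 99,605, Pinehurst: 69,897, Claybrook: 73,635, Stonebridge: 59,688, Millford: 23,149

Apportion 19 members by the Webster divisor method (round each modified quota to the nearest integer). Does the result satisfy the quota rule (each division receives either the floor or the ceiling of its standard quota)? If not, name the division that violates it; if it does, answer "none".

Standard quotas: Oakdale 0.903, Rivermont 5.530, Pinehurst 3.880, Claybrook 4.088, Stonebridge 3.314, Millford 1.285.
Webster allocation: Oakdale 1, Rivermont 6, Pinehurst 4, Claybrook 4, Stonebridge 3, Millford 1.
Every allocation lies between the lower and upper quota.

none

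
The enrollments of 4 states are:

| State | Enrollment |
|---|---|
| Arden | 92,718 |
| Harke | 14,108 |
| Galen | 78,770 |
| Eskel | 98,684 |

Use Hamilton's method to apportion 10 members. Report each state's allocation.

Arden=3; Harke=1; Galen=3; Eskel=3

The standard divisor is 284280/10 = 28428.
Standard quotas: Arden 3.2615, Harke 0.4963, Galen 2.7709, Eskel 3.4714.
Lower quotas: Arden 3, Harke 0, Galen 2, Eskel 3 (sum 8, leaving 2 seats).
Remainders in descending order: Galen 0.7709, Harke 0.4963, Eskel 0.4714, Arden 0.2615.
The surplus seats go to Galen, Harke.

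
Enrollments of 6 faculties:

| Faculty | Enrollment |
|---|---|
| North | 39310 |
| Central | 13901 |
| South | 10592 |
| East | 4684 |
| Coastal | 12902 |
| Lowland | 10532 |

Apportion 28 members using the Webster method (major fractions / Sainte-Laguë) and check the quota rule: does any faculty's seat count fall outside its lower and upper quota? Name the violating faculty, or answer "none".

Standard quotas: North 11.974, Central 4.234, South 3.226, East 1.427, Coastal 3.930, Lowland 3.208.
Webster allocation: North 13, Central 4, South 3, East 1, Coastal 4, Lowland 3.
North has quota 11.974 (lower 11, upper 12) but receives 13 — outside the quota interval.

North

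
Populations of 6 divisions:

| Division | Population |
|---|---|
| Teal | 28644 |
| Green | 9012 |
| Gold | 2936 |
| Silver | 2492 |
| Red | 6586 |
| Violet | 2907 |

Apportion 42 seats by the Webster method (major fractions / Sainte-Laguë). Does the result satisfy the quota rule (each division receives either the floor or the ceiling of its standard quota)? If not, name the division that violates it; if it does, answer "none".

Teal

Standard quotas: Teal 22.882, Green 7.199, Gold 2.345, Silver 1.991, Red 5.261, Violet 2.322.
Webster allocation: Teal 24, Green 7, Gold 2, Silver 2, Red 5, Violet 2.
Teal has quota 22.882 (lower 22, upper 23) but receives 24 — outside the quota interval.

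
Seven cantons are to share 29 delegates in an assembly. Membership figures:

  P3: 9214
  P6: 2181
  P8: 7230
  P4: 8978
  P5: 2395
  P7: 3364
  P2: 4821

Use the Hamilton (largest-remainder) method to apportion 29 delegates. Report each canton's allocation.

P3 7, P6 2, P8 5, P4 7, P5 2, P7 2, P2 4

The standard divisor is 38183/29 ≈ 1316.655.
Standard quotas: P3 6.9980, P6 1.6565, P8 5.4912, P4 6.8188, P5 1.8190, P7 2.5550, P2 3.6616.
Lower quotas: P3 6, P6 1, P8 5, P4 6, P5 1, P7 2, P2 3 (sum 24, leaving 5 seats).
Remainders in descending order: P3 0.9980, P5 0.8190, P4 0.8188, P2 0.6616, P6 0.6565, P7 0.5550, P8 0.4912.
The surplus seats go to P3, P5, P4, P2, P6.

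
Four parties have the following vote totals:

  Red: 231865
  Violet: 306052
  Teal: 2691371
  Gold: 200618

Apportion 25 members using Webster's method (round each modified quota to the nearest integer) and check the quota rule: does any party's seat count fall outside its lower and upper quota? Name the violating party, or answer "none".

Standard quotas: Red 1.690, Violet 2.231, Teal 19.617, Gold 1.462.
Webster allocation: Red 2, Violet 2, Teal 20, Gold 1.
Every allocation lies between the lower and upper quota.

none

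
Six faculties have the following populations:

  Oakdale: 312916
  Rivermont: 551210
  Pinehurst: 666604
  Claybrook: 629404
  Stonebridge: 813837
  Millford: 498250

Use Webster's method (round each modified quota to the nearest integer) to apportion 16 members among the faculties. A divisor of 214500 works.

Oakdale 1, Rivermont 3, Pinehurst 3, Claybrook 3, Stonebridge 4, Millford 2

With modified divisor 214500: modified quotas Oakdale 1.459, Rivermont 2.570, Pinehurst 3.108, Claybrook 2.934, Stonebridge 3.794, Millford 2.323.
Rounding to the nearest integer: Oakdale 1, Rivermont 3, Pinehurst 3, Claybrook 3, Stonebridge 4, Millford 2 (total 16).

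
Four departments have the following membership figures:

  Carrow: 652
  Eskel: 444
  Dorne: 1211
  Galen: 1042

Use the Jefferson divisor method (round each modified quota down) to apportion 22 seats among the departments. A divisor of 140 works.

Carrow=4, Eskel=3, Dorne=8, Galen=7

With modified divisor 140: modified quotas Carrow 4.657, Eskel 3.171, Dorne 8.650, Galen 7.443.
Rounding down: Carrow 4, Eskel 3, Dorne 8, Galen 7 (total 22).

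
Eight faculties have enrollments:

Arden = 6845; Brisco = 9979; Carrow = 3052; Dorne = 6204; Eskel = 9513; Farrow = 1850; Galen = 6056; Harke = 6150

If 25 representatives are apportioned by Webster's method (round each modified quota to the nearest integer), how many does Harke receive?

3

Standard divisor 49649/25 ≈ 1985.96; standard quotas: Arden 3.447, Brisco 5.025, Carrow 1.537, Dorne 3.124, Eskel 4.790, Farrow 0.932, Galen 3.049, Harke 3.097.
Rounding to the nearest integer gives Arden 3, Brisco 5, Carrow 2, Dorne 3, Eskel 5, Farrow 1, Galen 3, Harke 3 — total 25, matching the house size, so no adjustment is needed.
Harke receives 3.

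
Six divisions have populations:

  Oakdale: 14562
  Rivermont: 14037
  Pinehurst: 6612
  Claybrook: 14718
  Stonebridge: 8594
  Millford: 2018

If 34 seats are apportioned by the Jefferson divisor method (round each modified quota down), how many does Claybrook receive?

8

Standard divisor 60541/34 ≈ 1780.618; standard quotas: Oakdale 8.178, Rivermont 7.883, Pinehurst 3.713, Claybrook 8.266, Stonebridge 4.826, Millford 1.133.
Rounding down gives 8, 7, 3, 8, 4, 1 = 31 seats, so the divisor must be adjusted.
With modified divisor 1640: modified quotas Oakdale 8.879, Rivermont 8.559, Pinehurst 4.032, Claybrook 8.974, Stonebridge 5.240, Millford 1.230.
Rounding down: Oakdale 8, Rivermont 8, Pinehurst 4, Claybrook 8, Stonebridge 5, Millford 1 (total 34).
Claybrook receives 8.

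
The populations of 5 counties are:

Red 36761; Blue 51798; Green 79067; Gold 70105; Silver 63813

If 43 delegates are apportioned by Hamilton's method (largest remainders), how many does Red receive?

5

The standard divisor is 301544/43 ≈ 7012.651.
Standard quotas: Red 5.2421, Blue 7.3864, Green 11.2749, Gold 9.9969, Silver 9.0997.
Lower quotas: Red 5, Blue 7, Green 11, Gold 9, Silver 9 (sum 41, leaving 2 seats).
Remainders in descending order: Gold 0.9969, Blue 0.3864, Green 0.2749, Red 0.2421, Silver 0.0997.
The surplus seats go to Gold, Blue.
Red receives 5.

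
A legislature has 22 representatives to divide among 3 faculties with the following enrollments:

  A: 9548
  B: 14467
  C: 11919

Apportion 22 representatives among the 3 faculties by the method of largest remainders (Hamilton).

A 6, B 9, C 7

Total 35934; standard divisor 35934/22 ≈ 1633.364.
Standard quotas: A 5.8456, B 8.8572, C 7.2972.
Lower quotas: A 5, B 8, C 7 (sum 20, leaving 2 seats).
Remainders in descending order: B 0.8572, A 0.8456, C 0.2972.
The surplus seats go to B, A.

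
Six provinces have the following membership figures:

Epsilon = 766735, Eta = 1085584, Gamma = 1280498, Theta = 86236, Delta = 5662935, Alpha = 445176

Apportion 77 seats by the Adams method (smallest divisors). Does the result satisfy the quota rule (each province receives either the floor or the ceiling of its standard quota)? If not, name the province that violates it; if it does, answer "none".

Delta

Standard quotas: Epsilon 6.330, Eta 8.962, Gamma 10.571, Theta 0.712, Delta 46.750, Alpha 3.675.
Adams allocation: Epsilon 7, Eta 9, Gamma 11, Theta 1, Delta 45, Alpha 4.
Delta has quota 46.750 (lower 46, upper 47) but receives 45 — outside the quota interval.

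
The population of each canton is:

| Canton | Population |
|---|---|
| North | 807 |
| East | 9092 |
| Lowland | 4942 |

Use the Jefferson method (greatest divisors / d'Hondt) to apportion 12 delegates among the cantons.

North: 0, East: 8, Lowland: 4

Standard divisor 14841/12 ≈ 1236.75; standard quotas: North 0.653, East 7.352, Lowland 3.996.
Rounding down gives 0, 7, 3 = 10 seats, so the divisor must be adjusted.
With modified divisor 1100: modified quotas North 0.734, East 8.265, Lowland 4.493.
Rounding down: North 0, East 8, Lowland 4 (total 12).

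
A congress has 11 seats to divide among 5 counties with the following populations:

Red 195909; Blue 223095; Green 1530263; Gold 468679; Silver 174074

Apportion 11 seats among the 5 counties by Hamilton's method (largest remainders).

Total 2592020; standard divisor 2592020/11 ≈ 235638.182.
Standard quotas: Red 0.8314, Blue 0.9468, Green 6.4941, Gold 1.9890, Silver 0.7387.
Lower quotas: Red 0, Blue 0, Green 6, Gold 1, Silver 0 (sum 7, leaving 4 seats).
Remainders in descending order: Gold 0.9890, Blue 0.9468, Red 0.8314, Silver 0.7387, Green 0.4941.
The surplus seats go to Gold, Blue, Red, Silver.

Red=1, Blue=1, Green=6, Gold=2, Silver=1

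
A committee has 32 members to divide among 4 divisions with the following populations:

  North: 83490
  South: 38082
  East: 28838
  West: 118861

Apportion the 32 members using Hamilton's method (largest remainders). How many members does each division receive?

North 10, South 5, East 3, West 14

Standard divisor: 269271 ÷ 32 ≈ 8414.719.
Standard quotas: North 9.9219, South 4.5256, East 3.4271, West 14.1254.
Lower quotas: North 9, South 4, East 3, West 14 (sum 30, leaving 2 seats).
Remainders in descending order: North 0.9219, South 0.5256, East 0.4271, West 0.1254.
The surplus seats go to North, South.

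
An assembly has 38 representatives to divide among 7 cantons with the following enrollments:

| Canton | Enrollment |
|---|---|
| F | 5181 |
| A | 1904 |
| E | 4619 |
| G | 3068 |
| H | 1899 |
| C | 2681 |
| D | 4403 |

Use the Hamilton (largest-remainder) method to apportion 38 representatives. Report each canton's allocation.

F 8, A 3, E 8, G 5, H 3, C 4, D 7

Total 23755; standard divisor 23755/38 ≈ 625.132.
Standard quotas: F 8.2879, A 3.0458, E 7.3888, G 4.9078, H 3.0378, C 4.2887, D 7.0433.
Lower quotas: F 8, A 3, E 7, G 4, H 3, C 4, D 7 (sum 36, leaving 2 seats).
Remainders in descending order: G 0.9078, E 0.3888, C 0.2887, F 0.2879, A 0.0458, D 0.0433, H 0.0378.
Largest remainders: G, E receive the extra seats.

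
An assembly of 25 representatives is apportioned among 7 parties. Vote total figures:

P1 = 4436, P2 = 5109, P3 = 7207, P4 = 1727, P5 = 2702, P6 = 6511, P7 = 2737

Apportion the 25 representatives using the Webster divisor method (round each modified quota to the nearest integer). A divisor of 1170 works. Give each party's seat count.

With modified divisor 1170: modified quotas P1 3.791, P2 4.367, P3 6.160, P4 1.476, P5 2.309, P6 5.565, P7 2.339.
Rounding to the nearest integer: P1 4, P2 4, P3 6, P4 1, P5 2, P6 6, P7 2 (total 25).

P1 4, P2 4, P3 6, P4 1, P5 2, P6 6, P7 2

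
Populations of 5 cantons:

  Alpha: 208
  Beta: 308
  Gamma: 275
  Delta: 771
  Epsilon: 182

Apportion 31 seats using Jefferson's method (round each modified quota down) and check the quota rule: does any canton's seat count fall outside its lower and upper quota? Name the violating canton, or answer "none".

Standard quotas: Alpha 3.697, Beta 5.475, Gamma 4.888, Delta 13.705, Epsilon 3.235.
Jefferson allocation: Alpha 4, Beta 5, Gamma 5, Delta 14, Epsilon 3.
Every allocation lies between the lower and upper quota.

none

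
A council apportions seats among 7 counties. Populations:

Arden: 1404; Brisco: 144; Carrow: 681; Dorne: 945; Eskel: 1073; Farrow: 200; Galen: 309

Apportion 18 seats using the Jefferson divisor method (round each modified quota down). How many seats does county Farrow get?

0

Standard divisor 4756/18 ≈ 264.222; standard quotas: Arden 5.314, Brisco 0.545, Carrow 2.577, Dorne 3.577, Eskel 4.061, Farrow 0.757, Galen 1.169.
Rounding down gives 5, 0, 2, 3, 4, 0, 1 = 15 seats, so the divisor must be adjusted.
With modified divisor 220: modified quotas Arden 6.382, Brisco 0.655, Carrow 3.095, Dorne 4.295, Eskel 4.877, Farrow 0.909, Galen 1.405.
Rounding down: Arden 6, Brisco 0, Carrow 3, Dorne 4, Eskel 4, Farrow 0, Galen 1 (total 18).
Farrow receives 0.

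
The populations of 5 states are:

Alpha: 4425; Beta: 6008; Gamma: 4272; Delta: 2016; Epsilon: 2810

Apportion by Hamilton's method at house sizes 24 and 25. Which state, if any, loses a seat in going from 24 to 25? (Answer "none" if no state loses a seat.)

At 24 seats: Alpha 5, Beta 7, Gamma 5, Delta 3, Epsilon 4.
At 25 seats: Alpha 6, Beta 8, Gamma 5, Delta 2, Epsilon 4.
Delta drops from 3 to 2.

Delta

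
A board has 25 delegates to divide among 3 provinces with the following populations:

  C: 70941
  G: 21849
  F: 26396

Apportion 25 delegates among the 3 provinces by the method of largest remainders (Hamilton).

Standard divisor: 119186 ÷ 25 ≈ 4767.44.
Standard quotas: C 14.8803, G 4.5830, F 5.5367.
Lower quotas: C 14, G 4, F 5 (sum 23, leaving 2 seats).
Remainders in descending order: C 0.8803, G 0.5830, F 0.5367.
Largest remainders: C, G receive the extra seats.

C 15; G 5; F 5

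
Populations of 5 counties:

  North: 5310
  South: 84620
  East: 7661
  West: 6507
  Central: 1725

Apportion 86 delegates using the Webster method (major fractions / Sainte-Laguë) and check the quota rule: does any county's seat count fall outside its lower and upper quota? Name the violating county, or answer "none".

South

Standard quotas: North 4.315, South 68.769, East 6.226, West 5.288, Central 1.402.
Webster allocation: North 4, South 70, East 6, West 5, Central 1.
South has quota 68.769 (lower 68, upper 69) but receives 70 — outside the quota interval.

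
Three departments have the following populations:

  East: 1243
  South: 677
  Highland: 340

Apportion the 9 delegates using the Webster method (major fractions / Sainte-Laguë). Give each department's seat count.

Standard divisor 2260/9 ≈ 251.111; standard quotas: East 4.950, South 2.696, Highland 1.354.
Rounding to the nearest integer gives East 5, South 3, Highland 1 — total 9, matching the house size, so no adjustment is needed.

East=5, South=3, Highland=1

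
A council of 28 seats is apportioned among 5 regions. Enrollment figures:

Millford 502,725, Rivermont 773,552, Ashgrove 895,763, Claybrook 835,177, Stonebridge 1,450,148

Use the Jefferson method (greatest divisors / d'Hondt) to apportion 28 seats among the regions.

Millford: 3; Rivermont: 5; Ashgrove: 6; Claybrook: 5; Stonebridge: 9

Standard divisor 4457365/28 ≈ 159191.607; standard quotas: Millford 3.158, Rivermont 4.859, Ashgrove 5.627, Claybrook 5.246, Stonebridge 9.109.
Rounding down gives 3, 4, 5, 5, 9 = 26 seats, so the divisor must be adjusted.
With modified divisor 147200: modified quotas Millford 3.415, Rivermont 5.255, Ashgrove 6.085, Claybrook 5.674, Stonebridge 9.852.
Rounding down: Millford 3, Rivermont 5, Ashgrove 6, Claybrook 5, Stonebridge 9 (total 28).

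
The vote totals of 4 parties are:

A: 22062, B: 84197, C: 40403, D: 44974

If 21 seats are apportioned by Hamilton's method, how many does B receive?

9

The standard divisor is 191636/21 ≈ 9125.524.
Standard quotas: A 2.4176, B 9.2265, C 4.4275, D 4.9284.
Lower quotas: A 2, B 9, C 4, D 4 (sum 19, leaving 2 seats).
Remainders in descending order: D 0.9284, C 0.4275, A 0.4176, B 0.2265.
Largest remainders: D, C receive the extra seats.
B receives 9.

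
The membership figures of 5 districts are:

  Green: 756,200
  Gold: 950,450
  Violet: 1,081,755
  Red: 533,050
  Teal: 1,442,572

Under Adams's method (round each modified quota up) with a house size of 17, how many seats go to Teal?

Standard divisor 4764027/17 ≈ 280236.882; standard quotas: Green 2.698, Gold 3.392, Violet 3.860, Red 1.902, Teal 5.148.
Rounding up gives 3, 4, 4, 2, 6 = 19 seats, so the divisor must be adjusted.
With modified divisor 338700: modified quotas Green 2.233, Gold 2.806, Violet 3.194, Red 1.574, Teal 4.259.
Rounding up: Green 3, Gold 3, Violet 4, Red 2, Teal 5 (total 17).
Teal receives 5.

5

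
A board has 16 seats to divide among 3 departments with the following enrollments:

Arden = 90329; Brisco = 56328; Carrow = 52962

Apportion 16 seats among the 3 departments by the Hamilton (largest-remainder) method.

Total 199619; standard divisor 199619/16 ≈ 12476.188.
Standard quotas: Arden 7.2401, Brisco 4.5148, Carrow 4.2450.
Lower quotas: Arden 7, Brisco 4, Carrow 4 (sum 15, leaving 1 seat).
Remainders in descending order: Brisco 0.5148, Carrow 0.2450, Arden 0.2401.
Largest remainder: Brisco receives the extra seat.

Arden 7, Brisco 5, Carrow 4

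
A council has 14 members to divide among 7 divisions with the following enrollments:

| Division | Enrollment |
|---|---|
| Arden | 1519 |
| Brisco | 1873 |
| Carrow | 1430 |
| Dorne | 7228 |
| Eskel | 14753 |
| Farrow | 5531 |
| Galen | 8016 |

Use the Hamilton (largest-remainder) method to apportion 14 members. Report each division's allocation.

Total 40350; standard divisor 40350/14 ≈ 2882.143.
Standard quotas: Arden 0.5270, Brisco 0.6499, Carrow 0.4962, Dorne 2.5079, Eskel 5.1188, Farrow 1.9191, Galen 2.7813.
Lower quotas: Arden 0, Brisco 0, Carrow 0, Dorne 2, Eskel 5, Farrow 1, Galen 2 (sum 10, leaving 4 seats).
Remainders in descending order: Farrow 0.9191, Galen 0.7813, Brisco 0.6499, Arden 0.5270, Dorne 0.5079, Carrow 0.4962, Eskel 0.1188.
Largest remainders: Farrow, Galen, Brisco, Arden receive the extra seats.

Arden=1, Brisco=1, Carrow=0, Dorne=2, Eskel=5, Farrow=2, Galen=3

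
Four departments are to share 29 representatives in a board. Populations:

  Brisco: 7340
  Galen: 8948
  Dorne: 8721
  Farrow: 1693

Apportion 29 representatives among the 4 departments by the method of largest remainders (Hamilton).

Brisco: 8, Galen: 10, Dorne: 9, Farrow: 2

Total 26702; standard divisor 26702/29 ≈ 920.759.
Standard quotas: Brisco 7.9717, Galen 9.7181, Dorne 9.4715, Farrow 1.8387.
Lower quotas: Brisco 7, Galen 9, Dorne 9, Farrow 1 (sum 26, leaving 3 seats).
Remainders in descending order: Brisco 0.9717, Farrow 0.8387, Galen 0.7181, Dorne 0.4715.
Largest remainders: Brisco, Farrow, Galen receive the extra seats.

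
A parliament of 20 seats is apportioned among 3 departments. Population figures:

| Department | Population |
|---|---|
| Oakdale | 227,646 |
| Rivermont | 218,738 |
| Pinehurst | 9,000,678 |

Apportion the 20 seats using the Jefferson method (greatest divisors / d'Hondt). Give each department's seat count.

Oakdale: 0; Rivermont: 0; Pinehurst: 20

Standard divisor 9447062/20 ≈ 472353.1; standard quotas: Oakdale 0.482, Rivermont 0.463, Pinehurst 19.055.
Rounding down gives 0, 0, 19 = 19 seats, so the divisor must be adjusted.
With modified divisor 439300: modified quotas Oakdale 0.518, Rivermont 0.498, Pinehurst 20.489.
Rounding down: Oakdale 0, Rivermont 0, Pinehurst 20 (total 20).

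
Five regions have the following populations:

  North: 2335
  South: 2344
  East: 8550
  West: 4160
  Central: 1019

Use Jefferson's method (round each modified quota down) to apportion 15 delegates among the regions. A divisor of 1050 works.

North: 2, South: 2, East: 8, West: 3, Central: 0

With modified divisor 1050: modified quotas North 2.224, South 2.232, East 8.143, West 3.962, Central 0.970.
Rounding down: North 2, South 2, East 8, West 3, Central 0 (total 15).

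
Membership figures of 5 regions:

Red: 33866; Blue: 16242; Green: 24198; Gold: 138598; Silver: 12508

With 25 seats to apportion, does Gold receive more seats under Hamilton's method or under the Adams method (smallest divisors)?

Hamilton

Hamilton: Red 4, Blue 2, Green 3, Gold 15, Silver 1.
Adams: Red 4, Blue 2, Green 3, Gold 14, Silver 2.
Gold gets 15 under Hamilton and 14 under Adams.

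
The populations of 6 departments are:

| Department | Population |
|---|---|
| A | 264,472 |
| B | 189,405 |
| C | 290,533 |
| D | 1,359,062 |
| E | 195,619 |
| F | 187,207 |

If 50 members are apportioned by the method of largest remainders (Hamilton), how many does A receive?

Standard divisor: 2486298 ÷ 50 ≈ 49725.96.
Standard quotas: A 5.3186, B 3.8090, C 5.8427, D 27.3310, E 3.9339, F 3.7648.
Lower quotas: A 5, B 3, C 5, D 27, E 3, F 3 (sum 46, leaving 4 seats).
Remainders in descending order: E 0.9339, C 0.8427, B 0.8090, F 0.7648, D 0.3310, A 0.3186.
Largest remainders: E, C, B, F receive the extra seats.
A receives 5.

5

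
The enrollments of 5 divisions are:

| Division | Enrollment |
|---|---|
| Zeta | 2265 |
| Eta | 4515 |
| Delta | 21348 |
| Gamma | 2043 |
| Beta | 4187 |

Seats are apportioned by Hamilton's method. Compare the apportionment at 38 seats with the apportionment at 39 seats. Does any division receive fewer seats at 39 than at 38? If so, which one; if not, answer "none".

At 38 seats: Zeta 2, Eta 5, Delta 24, Gamma 2, Beta 5.
At 39 seats: Zeta 3, Eta 5, Delta 24, Gamma 2, Beta 5.
No division's allocation decreased.

none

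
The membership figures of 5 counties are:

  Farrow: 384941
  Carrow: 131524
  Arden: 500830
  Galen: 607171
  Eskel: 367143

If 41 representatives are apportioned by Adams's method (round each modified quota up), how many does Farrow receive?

8

Standard divisor 1991609/41 ≈ 48575.829; standard quotas: Farrow 7.925, Carrow 2.708, Arden 10.310, Galen 12.499, Eskel 7.558.
Rounding up gives 8, 3, 11, 13, 8 = 43 seats, so the divisor must be adjusted.
With modified divisor 51500: modified quotas Farrow 7.475, Carrow 2.554, Arden 9.725, Galen 11.790, Eskel 7.129.
Rounding up: Farrow 8, Carrow 3, Arden 10, Galen 12, Eskel 8 (total 41).
Farrow receives 8.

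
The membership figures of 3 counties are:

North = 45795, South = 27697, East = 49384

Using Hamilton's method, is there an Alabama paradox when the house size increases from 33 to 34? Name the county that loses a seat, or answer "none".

At 33 seats: North 12, South 8, East 13.
At 34 seats: North 13, South 7, East 14.
South drops from 8 to 7.

South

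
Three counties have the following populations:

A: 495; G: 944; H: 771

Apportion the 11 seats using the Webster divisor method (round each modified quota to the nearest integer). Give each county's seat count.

Standard divisor 2210/11 ≈ 200.909; standard quotas: A 2.464, G 4.699, H 3.838.
Rounding to the nearest integer gives A 2, G 5, H 4 — total 11, matching the house size, so no adjustment is needed.

A 2, G 5, H 4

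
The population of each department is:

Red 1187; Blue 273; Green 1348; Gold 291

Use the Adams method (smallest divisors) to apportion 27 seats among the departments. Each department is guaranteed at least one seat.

Red: 10; Blue: 3; Green: 11; Gold: 3

Standard divisor 3099/27 ≈ 114.778; standard quotas: Red 10.342, Blue 2.379, Green 11.744, Gold 2.535.
Rounding up gives 11, 3, 12, 3 = 29 seats, so the divisor must be adjusted.
With modified divisor 130: modified quotas Red 9.131, Blue 2.100, Green 10.369, Gold 2.238.
Rounding up: Red 10, Blue 3, Green 11, Gold 3 (total 27).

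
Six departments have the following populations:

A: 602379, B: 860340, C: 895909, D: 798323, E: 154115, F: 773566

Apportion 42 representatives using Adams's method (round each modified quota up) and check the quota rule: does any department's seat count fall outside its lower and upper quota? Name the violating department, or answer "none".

none

Standard quotas: A 6.194, B 8.846, C 9.212, D 8.209, E 1.585, F 7.954.
Adams allocation: A 6, B 9, C 9, D 8, E 2, F 8.
Every allocation lies between the lower and upper quota.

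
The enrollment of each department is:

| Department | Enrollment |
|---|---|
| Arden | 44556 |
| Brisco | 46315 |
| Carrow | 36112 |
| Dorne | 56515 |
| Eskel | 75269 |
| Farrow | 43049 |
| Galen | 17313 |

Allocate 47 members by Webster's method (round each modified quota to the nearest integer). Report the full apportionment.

Standard divisor 319129/47 ≈ 6789.979; standard quotas: Arden 6.562, Brisco 6.821, Carrow 5.318, Dorne 8.323, Eskel 11.085, Farrow 6.340, Galen 2.550.
Rounding to the nearest integer gives Arden 7, Brisco 7, Carrow 5, Dorne 8, Eskel 11, Farrow 6, Galen 3 — total 47, matching the house size, so no adjustment is needed.

Arden 7, Brisco 7, Carrow 5, Dorne 8, Eskel 11, Farrow 6, Galen 3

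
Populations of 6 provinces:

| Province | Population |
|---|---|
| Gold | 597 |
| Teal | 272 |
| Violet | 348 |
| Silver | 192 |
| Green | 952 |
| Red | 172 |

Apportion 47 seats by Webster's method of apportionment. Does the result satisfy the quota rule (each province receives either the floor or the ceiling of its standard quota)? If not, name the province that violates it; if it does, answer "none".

Standard quotas: Gold 11.077, Teal 5.047, Violet 6.457, Silver 3.563, Green 17.664, Red 3.191.
Webster allocation: Gold 11, Teal 5, Violet 6, Silver 4, Green 18, Red 3.
Every allocation lies between the lower and upper quota.

none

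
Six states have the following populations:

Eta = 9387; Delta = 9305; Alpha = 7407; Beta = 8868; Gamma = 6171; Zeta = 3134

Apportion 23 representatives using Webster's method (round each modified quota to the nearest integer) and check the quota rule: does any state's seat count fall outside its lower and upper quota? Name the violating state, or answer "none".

none

Standard quotas: Eta 4.877, Delta 4.834, Alpha 3.848, Beta 4.607, Gamma 3.206, Zeta 1.628.
Webster allocation: Eta 5, Delta 5, Alpha 4, Beta 4, Gamma 3, Zeta 2.
Every allocation lies between the lower and upper quota.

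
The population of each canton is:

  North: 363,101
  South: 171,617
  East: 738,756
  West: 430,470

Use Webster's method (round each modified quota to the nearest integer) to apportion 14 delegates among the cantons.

North 3, South 1, East 6, West 4

Standard divisor 1703944/14 ≈ 121710.286; standard quotas: North 2.983, South 1.410, East 6.070, West 3.537.
Rounding to the nearest integer gives North 3, South 1, East 6, West 4 — total 14, matching the house size, so no adjustment is needed.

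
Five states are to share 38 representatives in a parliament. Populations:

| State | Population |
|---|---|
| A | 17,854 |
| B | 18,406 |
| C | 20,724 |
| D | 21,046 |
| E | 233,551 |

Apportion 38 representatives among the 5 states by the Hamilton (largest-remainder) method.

Standard divisor: 311581 ÷ 38 ≈ 8199.5.
Standard quotas: A 2.1774, B 2.2448, C 2.5275, D 2.5667, E 28.4836.
Lower quotas: A 2, B 2, C 2, D 2, E 28 (sum 36, leaving 2 seats).
Remainders in descending order: D 0.5667, C 0.5275, E 0.4836, B 0.2448, A 0.1774.
The surplus seats go to D, C.

A 2, B 2, C 3, D 3, E 28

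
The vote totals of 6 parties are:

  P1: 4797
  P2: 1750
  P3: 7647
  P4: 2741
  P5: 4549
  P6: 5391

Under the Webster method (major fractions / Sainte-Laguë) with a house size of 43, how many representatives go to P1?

Standard divisor 26875/43 ≈ 625; standard quotas: P1 7.675, P2 2.800, P3 12.235, P4 4.386, P5 7.278, P6 8.626.
Rounding to the nearest integer gives P1 8, P2 3, P3 12, P4 4, P5 7, P6 9 — total 43, matching the house size, so no adjustment is needed.
P1 receives 8.

8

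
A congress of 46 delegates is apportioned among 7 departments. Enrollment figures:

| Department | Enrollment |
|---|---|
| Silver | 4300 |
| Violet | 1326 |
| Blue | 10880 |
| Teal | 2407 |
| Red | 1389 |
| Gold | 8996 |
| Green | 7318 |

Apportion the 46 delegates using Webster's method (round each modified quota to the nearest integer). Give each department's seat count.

Standard divisor 36616/46 ≈ 796; standard quotas: Silver 5.402, Violet 1.666, Blue 13.668, Teal 3.024, Red 1.745, Gold 11.302, Green 9.193.
Rounding to the nearest integer gives Silver 5, Violet 2, Blue 14, Teal 3, Red 2, Gold 11, Green 9 — total 46, matching the house size, so no adjustment is needed.

Silver 5; Violet 2; Blue 14; Teal 3; Red 2; Gold 11; Green 9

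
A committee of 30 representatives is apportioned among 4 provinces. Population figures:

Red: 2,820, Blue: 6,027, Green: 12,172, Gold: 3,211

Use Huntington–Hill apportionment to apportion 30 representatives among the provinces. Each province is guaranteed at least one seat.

Red: 4; Blue: 7; Green: 15; Gold: 4

With divisor 810: modified quotas Red 3.481, Blue 7.441, Green 15.027, Gold 3.964.
Geometric-mean thresholds: Red √(3·4)=3.464, Blue √(7·8)=7.483, Green √(15·16)=15.492, Gold √(3·4)=3.464.
Each quota rounded against its threshold gives Red 4, Blue 7, Green 15, Gold 4 (total 30).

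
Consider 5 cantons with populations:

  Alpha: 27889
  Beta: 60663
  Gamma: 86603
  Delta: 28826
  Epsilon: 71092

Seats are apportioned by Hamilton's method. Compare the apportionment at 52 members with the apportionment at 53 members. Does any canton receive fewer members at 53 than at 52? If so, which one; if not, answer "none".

At 52 seats: Alpha 5, Beta 12, Gamma 16, Delta 6, Epsilon 13.
At 53 seats: Alpha 5, Beta 12, Gamma 17, Delta 5, Epsilon 14.
Delta drops from 6 to 5.

Delta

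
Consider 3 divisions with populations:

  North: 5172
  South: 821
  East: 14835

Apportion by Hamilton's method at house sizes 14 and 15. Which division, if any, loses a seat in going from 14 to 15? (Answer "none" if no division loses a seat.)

South

At 14 seats: North 3, South 1, East 10.
At 15 seats: North 4, South 0, East 11.
South drops from 1 to 0.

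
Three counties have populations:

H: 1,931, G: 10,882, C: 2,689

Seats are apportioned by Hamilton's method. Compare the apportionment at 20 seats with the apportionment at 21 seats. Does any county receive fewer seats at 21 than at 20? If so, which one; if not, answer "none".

At 20 seats: H 3, G 14, C 3.
At 21 seats: H 2, G 15, C 4.
H drops from 3 to 2.

H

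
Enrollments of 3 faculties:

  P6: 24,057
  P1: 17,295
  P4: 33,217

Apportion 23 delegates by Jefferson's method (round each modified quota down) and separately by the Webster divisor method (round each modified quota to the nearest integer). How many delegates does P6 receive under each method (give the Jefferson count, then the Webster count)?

7 and 8

Jefferson: P6 7, P1 5, P4 11.
Webster: P6 8, P1 5, P4 10.
P6 gets 7 under Jefferson and 8 under Webster.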